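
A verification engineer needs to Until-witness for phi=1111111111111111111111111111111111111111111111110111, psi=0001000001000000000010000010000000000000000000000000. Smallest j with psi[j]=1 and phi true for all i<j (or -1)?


(phi U psi) at 0: need smallest j with psi[j]=1 and phi[i]=1 for all i in [0,j).
Scan from step 0:
  step 0: phi=1, psi=0 -> continue
  step 1: phi=1, psi=0 -> continue
  step 2: phi=1, psi=0 -> continue
  step 3: psi=1 and phi held for [0,3) -> witness found
Witness step = 3

3


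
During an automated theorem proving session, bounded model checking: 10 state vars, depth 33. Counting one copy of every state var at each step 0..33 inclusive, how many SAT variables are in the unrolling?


BMC unrolls to depth k, creating one copy of each state var for steps 0..k.
Step count = 33 + 1 = 34 (steps 0 through 33)
Vars per step = 10
Total = 10 * 34 = 340

340


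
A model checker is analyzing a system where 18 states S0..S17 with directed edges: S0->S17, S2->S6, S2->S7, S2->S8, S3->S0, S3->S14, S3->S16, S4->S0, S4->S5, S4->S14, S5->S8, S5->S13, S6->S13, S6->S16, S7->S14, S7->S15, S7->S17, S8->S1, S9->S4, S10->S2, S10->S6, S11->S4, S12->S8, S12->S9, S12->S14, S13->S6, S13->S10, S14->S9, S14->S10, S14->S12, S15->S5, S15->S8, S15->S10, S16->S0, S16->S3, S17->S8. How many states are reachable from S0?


BFS from S0:
  layer 0: {S0}
  layer 1: {S17}
  layer 2: {S8}
  layer 3: {S1}
Reachable set: {S0, S1, S8, S17}
Count = 4

4


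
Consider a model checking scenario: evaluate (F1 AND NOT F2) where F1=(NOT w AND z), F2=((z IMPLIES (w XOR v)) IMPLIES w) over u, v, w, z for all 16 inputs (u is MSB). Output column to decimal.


F1 = (NOT w AND z)
F2 = ((z IMPLIES (w XOR v)) IMPLIES w)
Counterexample to F1=>F2 is where F1=1 and F2=0.
Evaluate each row (bits = u,v,w,z, MSB first):
  row 0 [0000]: F1=0 F2=0 -> F1&~F2 -> 0
  row 1 [0001]: F1=1 F2=1 -> F1&~F2 -> 0
  row 2 [0010]: F1=0 F2=1 -> F1&~F2 -> 0
  row 3 [0011]: F1=0 F2=1 -> F1&~F2 -> 0
  row 4 [0100]: F1=0 F2=0 -> F1&~F2 -> 0
  row 5 [0101]: F1=1 F2=0 -> F1&~F2 -> 1
  row 6 [0110]: F1=0 F2=1 -> F1&~F2 -> 0
  row 7 [0111]: F1=0 F2=1 -> F1&~F2 -> 0
  row 8 [1000]: F1=0 F2=0 -> F1&~F2 -> 0
  row 9 [1001]: F1=1 F2=1 -> F1&~F2 -> 0
  row 10 [1010]: F1=0 F2=1 -> F1&~F2 -> 0
  row 11 [1011]: F1=0 F2=1 -> F1&~F2 -> 0
  row 12 [1100]: F1=0 F2=0 -> F1&~F2 -> 0
  row 13 [1101]: F1=1 F2=0 -> F1&~F2 -> 1
  row 14 [1110]: F1=0 F2=1 -> F1&~F2 -> 0
  row 15 [1111]: F1=0 F2=1 -> F1&~F2 -> 0
Full result column, 4 rows per line (u,v fixed per line; w,z runs 00..11 left to right):
  rows 0-3 [u,v=00]: 0000  = hex 0
  rows 4-7 [u,v=01]: 0100  = hex 4
  rows 8-11 [u,v=10]: 0000  = hex 0
  rows 12-15 [u,v=11]: 0100  = hex 4
Counterexample vector (row 0 .. row 15) = 0000010000000100
Output column grouped in 4s = 0000 0100 0000 0100 = 0x0404
Convert to decimal digit by digit (value = value*16 + digit):
  0 -> 0
  0*16 + 4 = 4
  4*16 + 0 = 64
  64*16 + 4 = 1028
Decimal = 1028

1028


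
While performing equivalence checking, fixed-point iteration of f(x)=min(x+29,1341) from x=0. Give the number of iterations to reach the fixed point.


Step 1: x=0, cap=1341, increment=29
Step 2: x grows by 29 each step until capped at 1341; fixed point is x=1341
Step 3: iterations = ceil(1341/29) = 47

47


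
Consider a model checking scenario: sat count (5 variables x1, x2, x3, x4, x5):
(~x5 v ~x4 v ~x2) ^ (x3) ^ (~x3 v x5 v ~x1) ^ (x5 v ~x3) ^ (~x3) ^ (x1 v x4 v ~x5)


CNF with 6 clauses over 5 vars (32 assignments).
An assignment satisfies CNF iff every clause has >=1 true literal.
Check each row (bits = x1,x2,x3,x4,x5; clause T/F shown):
  row 0 [00000]: clauses=TFTTTT -> 0
  row 1 [00001]: clauses=TFTTTF -> 0
  row 2 [00010]: clauses=TFTTTT -> 0
  row 3 [00011]: clauses=TFTTTT -> 0
  row 4 [00100]: clauses=TTTFFT -> 0
  row 5 [00101]: clauses=TTTTFF -> 0
  row 6 [00110]: clauses=TTTFFT -> 0
  row 7 [00111]: clauses=TTTTFT -> 0
  row 8 [01000]: clauses=TFTTTT -> 0
  row 9 [01001]: clauses=TFTTTF -> 0
  row 10 [01010]: clauses=TFTTTT -> 0
  row 11 [01011]: clauses=FFTTTT -> 0
  row 12 [01100]: clauses=TTTFFT -> 0
  row 13 [01101]: clauses=TTTTFF -> 0
  row 14 [01110]: clauses=TTTFFT -> 0
  row 15 [01111]: clauses=FTTTFT -> 0
  row 16 [10000]: clauses=TFTTTT -> 0
  row 17 [10001]: clauses=TFTTTT -> 0
  row 18 [10010]: clauses=TFTTTT -> 0
  row 19 [10011]: clauses=TFTTTT -> 0
  row 20 [10100]: clauses=TTFFFT -> 0
  row 21 [10101]: clauses=TTTTFT -> 0
  row 22 [10110]: clauses=TTFFFT -> 0
  row 23 [10111]: clauses=TTTTFT -> 0
  row 24 [11000]: clauses=TFTTTT -> 0
  row 25 [11001]: clauses=TFTTTT -> 0
  row 26 [11010]: clauses=TFTTTT -> 0
  row 27 [11011]: clauses=FFTTTT -> 0
  row 28 [11100]: clauses=TTFFFT -> 0
  row 29 [11101]: clauses=TTTTFT -> 0
  row 30 [11110]: clauses=TTFFFT -> 0
  row 31 [11111]: clauses=FTTTFT -> 0
Full result column, 8 rows per line (x1,x2 fixed per line; x3,x4,x5 runs 000..111 left to right):
  rows 0-7 [x1,x2=00]: 00000000  (ones: 0)
  rows 8-15 [x1,x2=01]: 00000000  (ones: 0)
  rows 16-23 [x1,x2=10]: 00000000  (ones: 0)
  rows 24-31 [x1,x2=11]: 00000000  (ones: 0)
Satisfying assignments = 0+0+0+0 = 0

0


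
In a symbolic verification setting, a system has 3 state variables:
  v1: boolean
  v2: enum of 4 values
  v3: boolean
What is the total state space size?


State space = product of domain sizes of all variables.
Domain sizes:
  v1 (boolean): 2
  v2 (enum of 4 values): 4
  v3 (boolean): 2
Product = 2 * 4 * 2 = 16

16


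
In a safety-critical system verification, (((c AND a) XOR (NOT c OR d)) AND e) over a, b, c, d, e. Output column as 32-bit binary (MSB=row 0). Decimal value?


Formula: (((c AND a) XOR (NOT c OR d)) AND e) over a, b, c, d, e (32 rows)
Evaluate each row (bits = a,b,c,d,e, MSB first):
  row 0 [00000]: (((0 AND 0) XOR (NOT 0 OR 0)) AND 0) -> 0
  row 1 [00001]: (((0 AND 0) XOR (NOT 0 OR 0)) AND 1) -> 1
  row 2 [00010]: (((0 AND 0) XOR (NOT 0 OR 1)) AND 0) -> 0
  row 3 [00011]: (((0 AND 0) XOR (NOT 0 OR 1)) AND 1) -> 1
  row 4 [00100]: (((1 AND 0) XOR (NOT 1 OR 0)) AND 0) -> 0
  row 5 [00101]: (((1 AND 0) XOR (NOT 1 OR 0)) AND 1) -> 0
  row 6 [00110]: (((1 AND 0) XOR (NOT 1 OR 1)) AND 0) -> 0
  row 7 [00111]: (((1 AND 0) XOR (NOT 1 OR 1)) AND 1) -> 1
  row 8 [01000]: (((0 AND 0) XOR (NOT 0 OR 0)) AND 0) -> 0
  row 9 [01001]: (((0 AND 0) XOR (NOT 0 OR 0)) AND 1) -> 1
  row 10 [01010]: (((0 AND 0) XOR (NOT 0 OR 1)) AND 0) -> 0
  row 11 [01011]: (((0 AND 0) XOR (NOT 0 OR 1)) AND 1) -> 1
  row 12 [01100]: (((1 AND 0) XOR (NOT 1 OR 0)) AND 0) -> 0
  row 13 [01101]: (((1 AND 0) XOR (NOT 1 OR 0)) AND 1) -> 0
  row 14 [01110]: (((1 AND 0) XOR (NOT 1 OR 1)) AND 0) -> 0
  row 15 [01111]: (((1 AND 0) XOR (NOT 1 OR 1)) AND 1) -> 1
  row 16 [10000]: (((0 AND 1) XOR (NOT 0 OR 0)) AND 0) -> 0
  row 17 [10001]: (((0 AND 1) XOR (NOT 0 OR 0)) AND 1) -> 1
  row 18 [10010]: (((0 AND 1) XOR (NOT 0 OR 1)) AND 0) -> 0
  row 19 [10011]: (((0 AND 1) XOR (NOT 0 OR 1)) AND 1) -> 1
  row 20 [10100]: (((1 AND 1) XOR (NOT 1 OR 0)) AND 0) -> 0
  row 21 [10101]: (((1 AND 1) XOR (NOT 1 OR 0)) AND 1) -> 1
  row 22 [10110]: (((1 AND 1) XOR (NOT 1 OR 1)) AND 0) -> 0
  row 23 [10111]: (((1 AND 1) XOR (NOT 1 OR 1)) AND 1) -> 0
  row 24 [11000]: (((0 AND 1) XOR (NOT 0 OR 0)) AND 0) -> 0
  row 25 [11001]: (((0 AND 1) XOR (NOT 0 OR 0)) AND 1) -> 1
  row 26 [11010]: (((0 AND 1) XOR (NOT 0 OR 1)) AND 0) -> 0
  row 27 [11011]: (((0 AND 1) XOR (NOT 0 OR 1)) AND 1) -> 1
  row 28 [11100]: (((1 AND 1) XOR (NOT 1 OR 0)) AND 0) -> 0
  row 29 [11101]: (((1 AND 1) XOR (NOT 1 OR 0)) AND 1) -> 1
  row 30 [11110]: (((1 AND 1) XOR (NOT 1 OR 1)) AND 0) -> 0
  row 31 [11111]: (((1 AND 1) XOR (NOT 1 OR 1)) AND 1) -> 0
Full result column, 4 rows per line (a,b,c fixed per line; d,e runs 00..11 left to right):
  rows 0-3 [a,b,c=000]: 0101  = hex 5
  rows 4-7 [a,b,c=001]: 0001  = hex 1
  rows 8-11 [a,b,c=010]: 0101  = hex 5
  rows 12-15 [a,b,c=011]: 0001  = hex 1
  rows 16-19 [a,b,c=100]: 0101  = hex 5
  rows 20-23 [a,b,c=101]: 0100  = hex 4
  rows 24-27 [a,b,c=110]: 0101  = hex 5
  rows 28-31 [a,b,c=111]: 0100  = hex 4
Output column (row 0 .. row 31) = 01010001010100010101010001010100
Output column grouped in 4s = 0101 0001 0101 0001 0101 0100 0101 0100 = 0x51515454
Convert to decimal digit by digit (value = value*16 + digit):
  5 -> 5
  5*16 + 1 = 81
  81*16 + 5 = 1301
  1301*16 + 1 = 20817
  20817*16 + 5 = 333077
  333077*16 + 4 = 5329236
  5329236*16 + 5 = 85267781
  85267781*16 + 4 = 1364284500
Decimal = 1364284500

1364284500


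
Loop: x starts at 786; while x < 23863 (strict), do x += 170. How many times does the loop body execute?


Step 1: x goes from 786 toward 23863 by 170; the body runs while x<23863, so iterations = ceil((bound-start)/step)
Step 2: Distance=23077
Step 3: ceil(23077/170)=136

136


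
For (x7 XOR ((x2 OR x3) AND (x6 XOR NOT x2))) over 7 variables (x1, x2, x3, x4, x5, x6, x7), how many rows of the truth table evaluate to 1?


Formula: (x7 XOR ((x2 OR x3) AND (x6 XOR NOT x2))) over 7 vars (128 rows)
Evaluate each row (x1, x2, x3, x4, x5, x6, x7 as bits, MSB first):
  row 0 [0000000]: (0 XOR ((0 OR 0) AND (0 XOR NOT 0))) -> 0
  row 1 [0000001]: (1 XOR ((0 OR 0) AND (0 XOR NOT 0))) -> 1
  row 2 [0000010]: (0 XOR ((0 OR 0) AND (1 XOR NOT 0))) -> 0
  row 3 [0000011]: (1 XOR ((0 OR 0) AND (1 XOR NOT 0))) -> 1
  row 4 [0000100]: (0 XOR ((0 OR 0) AND (0 XOR NOT 0))) -> 0
  (every remaining row is evaluated the same way; all 128 results are listed next)
Full result column, 8 rows per line (x1,x2,x3,x4 fixed per line; x5,x6,x7 runs 000..111 left to right):
  rows 0-7 [x1,x2,x3,x4=0000]: 01010101  (ones: 4)
  rows 8-15 [x1,x2,x3,x4=0001]: 01010101  (ones: 4)
  rows 16-23 [x1,x2,x3,x4=0010]: 10011001  (ones: 4)
  rows 24-31 [x1,x2,x3,x4=0011]: 10011001  (ones: 4)
  rows 32-39 [x1,x2,x3,x4=0100]: 01100110  (ones: 4)
  rows 40-47 [x1,x2,x3,x4=0101]: 01100110  (ones: 4)
  rows 48-55 [x1,x2,x3,x4=0110]: 01100110  (ones: 4)
  rows 56-63 [x1,x2,x3,x4=0111]: 01100110  (ones: 4)
  rows 64-71 [x1,x2,x3,x4=1000]: 01010101  (ones: 4)
  rows 72-79 [x1,x2,x3,x4=1001]: 01010101  (ones: 4)
  rows 80-87 [x1,x2,x3,x4=1010]: 10011001  (ones: 4)
  rows 88-95 [x1,x2,x3,x4=1011]: 10011001  (ones: 4)
  rows 96-103 [x1,x2,x3,x4=1100]: 01100110  (ones: 4)
  rows 104-111 [x1,x2,x3,x4=1101]: 01100110  (ones: 4)
  rows 112-119 [x1,x2,x3,x4=1110]: 01100110  (ones: 4)
  rows 120-127 [x1,x2,x3,x4=1111]: 01100110  (ones: 4)
Count of 1-rows = 4+4+4+4+4+4+4+4+4+4+4+4+4+4+4+4 = 64

64


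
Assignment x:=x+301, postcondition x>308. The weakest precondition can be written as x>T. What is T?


Formula: wp(x:=E, P) = P[E/x] (substitute E for x in postcondition)
Step 1: Postcondition: x>308
Step 2: Substitute x+301 for x: x+301>308
Step 3: Solve for x: x > 308-301 = 7

7


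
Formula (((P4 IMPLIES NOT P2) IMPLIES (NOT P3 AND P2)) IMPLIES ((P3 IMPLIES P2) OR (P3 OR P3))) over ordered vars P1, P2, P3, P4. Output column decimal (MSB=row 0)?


Formula: (((P4 IMPLIES NOT P2) IMPLIES (NOT P3 AND P2)) IMPLIES ((P3 IMPLIES P2) OR (P3 OR P3))) over P1, P2, P3, P4 (16 rows)
Evaluate each row (bits = P1,P2,P3,P4, MSB first):
  row 0 [0000]: (((0 IMPLIES NOT 0) IMPLIES (NOT 0 AND 0)) IMPLIES ((0 IMPLIES 0) OR (0 OR 0))) -> 1
  row 1 [0001]: (((1 IMPLIES NOT 0) IMPLIES (NOT 0 AND 0)) IMPLIES ((0 IMPLIES 0) OR (0 OR 0))) -> 1
  row 2 [0010]: (((0 IMPLIES NOT 0) IMPLIES (NOT 1 AND 0)) IMPLIES ((1 IMPLIES 0) OR (1 OR 1))) -> 1
  row 3 [0011]: (((1 IMPLIES NOT 0) IMPLIES (NOT 1 AND 0)) IMPLIES ((1 IMPLIES 0) OR (1 OR 1))) -> 1
  row 4 [0100]: (((0 IMPLIES NOT 1) IMPLIES (NOT 0 AND 1)) IMPLIES ((0 IMPLIES 1) OR (0 OR 0))) -> 1
  row 5 [0101]: (((1 IMPLIES NOT 1) IMPLIES (NOT 0 AND 1)) IMPLIES ((0 IMPLIES 1) OR (0 OR 0))) -> 1
  row 6 [0110]: (((0 IMPLIES NOT 1) IMPLIES (NOT 1 AND 1)) IMPLIES ((1 IMPLIES 1) OR (1 OR 1))) -> 1
  row 7 [0111]: (((1 IMPLIES NOT 1) IMPLIES (NOT 1 AND 1)) IMPLIES ((1 IMPLIES 1) OR (1 OR 1))) -> 1
  row 8 [1000]: (((0 IMPLIES NOT 0) IMPLIES (NOT 0 AND 0)) IMPLIES ((0 IMPLIES 0) OR (0 OR 0))) -> 1
  row 9 [1001]: (((1 IMPLIES NOT 0) IMPLIES (NOT 0 AND 0)) IMPLIES ((0 IMPLIES 0) OR (0 OR 0))) -> 1
  row 10 [1010]: (((0 IMPLIES NOT 0) IMPLIES (NOT 1 AND 0)) IMPLIES ((1 IMPLIES 0) OR (1 OR 1))) -> 1
  row 11 [1011]: (((1 IMPLIES NOT 0) IMPLIES (NOT 1 AND 0)) IMPLIES ((1 IMPLIES 0) OR (1 OR 1))) -> 1
  row 12 [1100]: (((0 IMPLIES NOT 1) IMPLIES (NOT 0 AND 1)) IMPLIES ((0 IMPLIES 1) OR (0 OR 0))) -> 1
  row 13 [1101]: (((1 IMPLIES NOT 1) IMPLIES (NOT 0 AND 1)) IMPLIES ((0 IMPLIES 1) OR (0 OR 0))) -> 1
  row 14 [1110]: (((0 IMPLIES NOT 1) IMPLIES (NOT 1 AND 1)) IMPLIES ((1 IMPLIES 1) OR (1 OR 1))) -> 1
  row 15 [1111]: (((1 IMPLIES NOT 1) IMPLIES (NOT 1 AND 1)) IMPLIES ((1 IMPLIES 1) OR (1 OR 1))) -> 1
Full result column, 4 rows per line (P1,P2 fixed per line; P3,P4 runs 00..11 left to right):
  rows 0-3 [P1,P2=00]: 1111  = hex F
  rows 4-7 [P1,P2=01]: 1111  = hex F
  rows 8-11 [P1,P2=10]: 1111  = hex F
  rows 12-15 [P1,P2=11]: 1111  = hex F
Output column (row 0 .. row 15) = 1111111111111111
Output column grouped in 4s = 1111 1111 1111 1111 = 0xFFFF
Convert to decimal digit by digit (value = value*16 + digit):
  F -> 15
  15*16 + 15 (F) = 255
  255*16 + 15 (F) = 4095
  4095*16 + 15 (F) = 65535
Decimal = 65535

65535


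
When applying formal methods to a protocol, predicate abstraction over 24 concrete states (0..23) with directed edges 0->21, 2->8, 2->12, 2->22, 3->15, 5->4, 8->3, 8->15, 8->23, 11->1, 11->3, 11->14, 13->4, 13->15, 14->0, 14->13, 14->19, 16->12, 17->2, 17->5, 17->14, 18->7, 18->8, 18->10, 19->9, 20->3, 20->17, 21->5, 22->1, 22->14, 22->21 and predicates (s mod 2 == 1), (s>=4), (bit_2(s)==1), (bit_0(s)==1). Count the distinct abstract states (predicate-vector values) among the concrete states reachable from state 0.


BFS from 0:
Concrete reachable: {0, 4, 5, 21}
Abstract via predicates (s mod 2 == 1), (s>=4), (bit_2(s)==1), (bit_0(s)==1):
  (0,0,0,0) <- {0}
  (0,1,1,0) <- {4}
  (1,1,1,1) <- {5, 21}
Distinct abstract states = 3

3


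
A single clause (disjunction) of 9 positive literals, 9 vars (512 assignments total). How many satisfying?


Step 1: Total=2^9=512
Step 2: Unsat when all 9 false: 2^0=1
Step 3: Sat=512-1=511

511


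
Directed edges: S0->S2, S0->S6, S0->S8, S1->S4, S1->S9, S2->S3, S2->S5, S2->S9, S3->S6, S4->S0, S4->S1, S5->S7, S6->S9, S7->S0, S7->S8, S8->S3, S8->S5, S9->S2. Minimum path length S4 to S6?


BFS layer-by-layer from S4:
  dist 0: {S4}
  dist 1: {S0, S1}
  dist 2: {S2, S6, S8, S9}
  -> S6 reached at distance 2
Shortest path length = 2

2


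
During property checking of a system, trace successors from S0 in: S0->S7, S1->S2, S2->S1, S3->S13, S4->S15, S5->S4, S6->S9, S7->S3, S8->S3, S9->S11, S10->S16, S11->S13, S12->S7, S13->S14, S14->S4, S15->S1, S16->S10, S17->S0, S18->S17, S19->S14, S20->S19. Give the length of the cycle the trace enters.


Trace from S0 until a state repeats:
  S0 -> S7 -> S3 -> S13 -> S14 -> S4 -> S15 -> S1 -> S2 -> S1
S1 first seen at step 7, revisited at step 9.
Cycle length = 9 - 7 = 2

2


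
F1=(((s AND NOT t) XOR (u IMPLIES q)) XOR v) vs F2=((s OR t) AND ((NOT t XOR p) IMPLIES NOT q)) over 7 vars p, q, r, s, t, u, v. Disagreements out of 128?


F1 = (((s AND NOT t) XOR (u IMPLIES q)) XOR v)
F2 = ((s OR t) AND ((NOT t XOR p) IMPLIES NOT q))
Evaluate both on each of 128 rows (bits = p,q,r,s,t,u,v):
  row 0 [0000000]: F1=1 F2=0 (differ) -> 1
  row 1 [0000001]: F1=0 F2=0 -> 0
  row 2 [0000010]: F1=0 F2=0 -> 0
  row 3 [0000011]: F1=1 F2=0 (differ) -> 1
  row 4 [0000100]: F1=1 F2=1 -> 0
  (every remaining row is evaluated the same way; all 128 results are listed next)
Full result column, 8 rows per line (p,q,r,s fixed per line; t,u,v runs 000..111 left to right):
  rows 0-7 [p,q,r,s=0000]: 10010110  (ones: 4)
  rows 8-15 [p,q,r,s=0001]: 10010110  (ones: 4)
  rows 16-23 [p,q,r,s=0010]: 10010110  (ones: 4)
  rows 24-31 [p,q,r,s=0011]: 10010110  (ones: 4)
  rows 32-39 [p,q,r,s=0100]: 10100101  (ones: 4)
  rows 40-47 [p,q,r,s=0101]: 01010101  (ones: 4)
  rows 48-55 [p,q,r,s=0110]: 10100101  (ones: 4)
  rows 56-63 [p,q,r,s=0111]: 01010101  (ones: 4)
  rows 64-71 [p,q,r,s=1000]: 10010110  (ones: 4)
  rows 72-79 [p,q,r,s=1001]: 10010110  (ones: 4)
  rows 80-87 [p,q,r,s=1010]: 10010110  (ones: 4)
  rows 88-95 [p,q,r,s=1011]: 10010110  (ones: 4)
  rows 96-103 [p,q,r,s=1100]: 10101010  (ones: 4)
  rows 104-111 [p,q,r,s=1101]: 10101010  (ones: 4)
  rows 112-119 [p,q,r,s=1110]: 10101010  (ones: 4)
  rows 120-127 [p,q,r,s=1111]: 10101010  (ones: 4)
Disagreements = 4+4+4+4+4+4+4+4+4+4+4+4+4+4+4+4 = 64

64


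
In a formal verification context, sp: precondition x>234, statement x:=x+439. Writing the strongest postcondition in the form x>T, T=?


Formula: sp(P, x:=E) = exists old_x. (x = E[old_x/x]) AND P[old_x/x] (old_x is the value of x before the assignment; eliminate old_x by solving x = E[old_x/x] for old_x)
Step 1: Precondition P: x>234, i.e. old_x > 234
Step 2: Assignment gives x = old_x + 439, so old_x = x - 439
Step 3: Substitute into P: x - 439 > 234
Step 4: Simplify: x > 234+439 = 673

673


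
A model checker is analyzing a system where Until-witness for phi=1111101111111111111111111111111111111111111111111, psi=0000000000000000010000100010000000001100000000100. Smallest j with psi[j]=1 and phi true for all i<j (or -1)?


(phi U psi) at 0: need smallest j with psi[j]=1 and phi[i]=1 for all i in [0,j).
Scan from step 0:
  step 0: phi=1, psi=0 -> continue
  step 1: phi=1, psi=0 -> continue
  step 2: phi=1, psi=0 -> continue
  step 3: phi=1, psi=0 -> continue
  step 5: phi=0 -> phi-prefix broken from here
  step 17: psi=1 but phi already failed -> not a witness
  step 22: psi=1 but phi already failed -> not a witness
  step 26: psi=1 but phi already failed -> not a witness
  step 36: psi=1 but phi already failed -> not a witness
  step 37: psi=1 but phi already failed -> not a witness
  step 46: psi=1 but phi already failed -> not a witness
  end of trace: no witness -> -1
Witness step = -1

-1


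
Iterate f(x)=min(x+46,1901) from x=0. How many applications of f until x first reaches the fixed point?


Step 1: x=0, cap=1901, increment=46
Step 2: x grows by 46 each step until capped at 1901; fixed point is x=1901
Step 3: iterations = ceil(1901/46) = 42

42


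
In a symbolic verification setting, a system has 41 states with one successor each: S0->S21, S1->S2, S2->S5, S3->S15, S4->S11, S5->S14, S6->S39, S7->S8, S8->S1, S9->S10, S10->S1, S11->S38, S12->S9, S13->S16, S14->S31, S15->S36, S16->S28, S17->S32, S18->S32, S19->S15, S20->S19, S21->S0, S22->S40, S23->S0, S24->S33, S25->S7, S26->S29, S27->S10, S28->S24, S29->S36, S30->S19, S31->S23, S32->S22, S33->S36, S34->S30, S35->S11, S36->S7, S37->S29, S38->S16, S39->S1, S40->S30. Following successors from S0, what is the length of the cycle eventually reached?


Trace from S0 until a state repeats:
  S0 -> S21 -> S0
S0 first seen at step 0, revisited at step 2.
Cycle length = 2 - 0 = 2

2


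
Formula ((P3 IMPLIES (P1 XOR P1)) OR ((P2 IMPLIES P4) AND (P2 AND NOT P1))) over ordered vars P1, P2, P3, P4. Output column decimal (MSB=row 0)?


Formula: ((P3 IMPLIES (P1 XOR P1)) OR ((P2 IMPLIES P4) AND (P2 AND NOT P1))) over P1, P2, P3, P4 (16 rows)
Evaluate each row (bits = P1,P2,P3,P4, MSB first):
  row 0 [0000]: ((0 IMPLIES (0 XOR 0)) OR ((0 IMPLIES 0) AND (0 AND NOT 0))) -> 1
  row 1 [0001]: ((0 IMPLIES (0 XOR 0)) OR ((0 IMPLIES 1) AND (0 AND NOT 0))) -> 1
  row 2 [0010]: ((1 IMPLIES (0 XOR 0)) OR ((0 IMPLIES 0) AND (0 AND NOT 0))) -> 0
  row 3 [0011]: ((1 IMPLIES (0 XOR 0)) OR ((0 IMPLIES 1) AND (0 AND NOT 0))) -> 0
  row 4 [0100]: ((0 IMPLIES (0 XOR 0)) OR ((1 IMPLIES 0) AND (1 AND NOT 0))) -> 1
  row 5 [0101]: ((0 IMPLIES (0 XOR 0)) OR ((1 IMPLIES 1) AND (1 AND NOT 0))) -> 1
  row 6 [0110]: ((1 IMPLIES (0 XOR 0)) OR ((1 IMPLIES 0) AND (1 AND NOT 0))) -> 0
  row 7 [0111]: ((1 IMPLIES (0 XOR 0)) OR ((1 IMPLIES 1) AND (1 AND NOT 0))) -> 1
  row 8 [1000]: ((0 IMPLIES (1 XOR 1)) OR ((0 IMPLIES 0) AND (0 AND NOT 1))) -> 1
  row 9 [1001]: ((0 IMPLIES (1 XOR 1)) OR ((0 IMPLIES 1) AND (0 AND NOT 1))) -> 1
  row 10 [1010]: ((1 IMPLIES (1 XOR 1)) OR ((0 IMPLIES 0) AND (0 AND NOT 1))) -> 0
  row 11 [1011]: ((1 IMPLIES (1 XOR 1)) OR ((0 IMPLIES 1) AND (0 AND NOT 1))) -> 0
  row 12 [1100]: ((0 IMPLIES (1 XOR 1)) OR ((1 IMPLIES 0) AND (1 AND NOT 1))) -> 1
  row 13 [1101]: ((0 IMPLIES (1 XOR 1)) OR ((1 IMPLIES 1) AND (1 AND NOT 1))) -> 1
  row 14 [1110]: ((1 IMPLIES (1 XOR 1)) OR ((1 IMPLIES 0) AND (1 AND NOT 1))) -> 0
  row 15 [1111]: ((1 IMPLIES (1 XOR 1)) OR ((1 IMPLIES 1) AND (1 AND NOT 1))) -> 0
Full result column, 4 rows per line (P1,P2 fixed per line; P3,P4 runs 00..11 left to right):
  rows 0-3 [P1,P2=00]: 1100  = hex C
  rows 4-7 [P1,P2=01]: 1101  = hex D
  rows 8-11 [P1,P2=10]: 1100  = hex C
  rows 12-15 [P1,P2=11]: 1100  = hex C
Output column (row 0 .. row 15) = 1100110111001100
Output column grouped in 4s = 1100 1101 1100 1100 = 0xCDCC
Convert to decimal digit by digit (value = value*16 + digit):
  C -> 12
  12*16 + 13 (D) = 205
  205*16 + 12 (C) = 3292
  3292*16 + 12 (C) = 52684
Decimal = 52684

52684


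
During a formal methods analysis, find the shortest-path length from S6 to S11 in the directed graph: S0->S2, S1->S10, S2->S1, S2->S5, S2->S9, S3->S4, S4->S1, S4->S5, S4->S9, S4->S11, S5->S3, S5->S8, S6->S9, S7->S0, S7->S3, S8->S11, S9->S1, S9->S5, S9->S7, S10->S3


BFS layer-by-layer from S6:
  dist 0: {S6}
  dist 1: {S9}
  dist 2: {S1, S5, S7}
  dist 3: {S0, S3, S8, S10}
  dist 4: {S2, S4, S11}
  -> S11 reached at distance 4
Shortest path length = 4

4


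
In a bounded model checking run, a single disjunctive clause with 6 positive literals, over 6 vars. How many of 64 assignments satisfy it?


Step 1: Total=2^6=64
Step 2: Unsat when all 6 false: 2^0=1
Step 3: Sat=64-1=63

63


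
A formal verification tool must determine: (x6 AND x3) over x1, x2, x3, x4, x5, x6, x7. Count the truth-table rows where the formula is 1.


Formula: (x6 AND x3) over 7 vars (128 rows)
Evaluate each row (x1, x2, x3, x4, x5, x6, x7 as bits, MSB first):
  row 0 [0000000]: (0 AND 0) -> 0
  row 1 [0000001]: (0 AND 0) -> 0
  row 2 [0000010]: (1 AND 0) -> 0
  row 3 [0000011]: (1 AND 0) -> 0
  row 4 [0000100]: (0 AND 0) -> 0
  (every remaining row is evaluated the same way; all 128 results are listed next)
Full result column, 8 rows per line (x1,x2,x3,x4 fixed per line; x5,x6,x7 runs 000..111 left to right):
  rows 0-7 [x1,x2,x3,x4=0000]: 00000000  (ones: 0)
  rows 8-15 [x1,x2,x3,x4=0001]: 00000000  (ones: 0)
  rows 16-23 [x1,x2,x3,x4=0010]: 00110011  (ones: 4)
  rows 24-31 [x1,x2,x3,x4=0011]: 00110011  (ones: 4)
  rows 32-39 [x1,x2,x3,x4=0100]: 00000000  (ones: 0)
  rows 40-47 [x1,x2,x3,x4=0101]: 00000000  (ones: 0)
  rows 48-55 [x1,x2,x3,x4=0110]: 00110011  (ones: 4)
  rows 56-63 [x1,x2,x3,x4=0111]: 00110011  (ones: 4)
  rows 64-71 [x1,x2,x3,x4=1000]: 00000000  (ones: 0)
  rows 72-79 [x1,x2,x3,x4=1001]: 00000000  (ones: 0)
  rows 80-87 [x1,x2,x3,x4=1010]: 00110011  (ones: 4)
  rows 88-95 [x1,x2,x3,x4=1011]: 00110011  (ones: 4)
  rows 96-103 [x1,x2,x3,x4=1100]: 00000000  (ones: 0)
  rows 104-111 [x1,x2,x3,x4=1101]: 00000000  (ones: 0)
  rows 112-119 [x1,x2,x3,x4=1110]: 00110011  (ones: 4)
  rows 120-127 [x1,x2,x3,x4=1111]: 00110011  (ones: 4)
Count of 1-rows = 0+0+4+4+0+0+4+4+0+0+4+4+0+0+4+4 = 32

32


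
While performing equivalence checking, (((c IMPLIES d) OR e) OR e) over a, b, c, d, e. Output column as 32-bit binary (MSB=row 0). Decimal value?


Formula: (((c IMPLIES d) OR e) OR e) over a, b, c, d, e (32 rows)
Evaluate each row (bits = a,b,c,d,e, MSB first):
  row 0 [00000]: (((0 IMPLIES 0) OR 0) OR 0) -> 1
  row 1 [00001]: (((0 IMPLIES 0) OR 1) OR 1) -> 1
  row 2 [00010]: (((0 IMPLIES 1) OR 0) OR 0) -> 1
  row 3 [00011]: (((0 IMPLIES 1) OR 1) OR 1) -> 1
  row 4 [00100]: (((1 IMPLIES 0) OR 0) OR 0) -> 0
  row 5 [00101]: (((1 IMPLIES 0) OR 1) OR 1) -> 1
  row 6 [00110]: (((1 IMPLIES 1) OR 0) OR 0) -> 1
  row 7 [00111]: (((1 IMPLIES 1) OR 1) OR 1) -> 1
  row 8 [01000]: (((0 IMPLIES 0) OR 0) OR 0) -> 1
  row 9 [01001]: (((0 IMPLIES 0) OR 1) OR 1) -> 1
  row 10 [01010]: (((0 IMPLIES 1) OR 0) OR 0) -> 1
  row 11 [01011]: (((0 IMPLIES 1) OR 1) OR 1) -> 1
  row 12 [01100]: (((1 IMPLIES 0) OR 0) OR 0) -> 0
  row 13 [01101]: (((1 IMPLIES 0) OR 1) OR 1) -> 1
  row 14 [01110]: (((1 IMPLIES 1) OR 0) OR 0) -> 1
  row 15 [01111]: (((1 IMPLIES 1) OR 1) OR 1) -> 1
  row 16 [10000]: (((0 IMPLIES 0) OR 0) OR 0) -> 1
  row 17 [10001]: (((0 IMPLIES 0) OR 1) OR 1) -> 1
  row 18 [10010]: (((0 IMPLIES 1) OR 0) OR 0) -> 1
  row 19 [10011]: (((0 IMPLIES 1) OR 1) OR 1) -> 1
  row 20 [10100]: (((1 IMPLIES 0) OR 0) OR 0) -> 0
  row 21 [10101]: (((1 IMPLIES 0) OR 1) OR 1) -> 1
  row 22 [10110]: (((1 IMPLIES 1) OR 0) OR 0) -> 1
  row 23 [10111]: (((1 IMPLIES 1) OR 1) OR 1) -> 1
  row 24 [11000]: (((0 IMPLIES 0) OR 0) OR 0) -> 1
  row 25 [11001]: (((0 IMPLIES 0) OR 1) OR 1) -> 1
  row 26 [11010]: (((0 IMPLIES 1) OR 0) OR 0) -> 1
  row 27 [11011]: (((0 IMPLIES 1) OR 1) OR 1) -> 1
  row 28 [11100]: (((1 IMPLIES 0) OR 0) OR 0) -> 0
  row 29 [11101]: (((1 IMPLIES 0) OR 1) OR 1) -> 1
  row 30 [11110]: (((1 IMPLIES 1) OR 0) OR 0) -> 1
  row 31 [11111]: (((1 IMPLIES 1) OR 1) OR 1) -> 1
Full result column, 4 rows per line (a,b,c fixed per line; d,e runs 00..11 left to right):
  rows 0-3 [a,b,c=000]: 1111  = hex F
  rows 4-7 [a,b,c=001]: 0111  = hex 7
  rows 8-11 [a,b,c=010]: 1111  = hex F
  rows 12-15 [a,b,c=011]: 0111  = hex 7
  rows 16-19 [a,b,c=100]: 1111  = hex F
  rows 20-23 [a,b,c=101]: 0111  = hex 7
  rows 24-27 [a,b,c=110]: 1111  = hex F
  rows 28-31 [a,b,c=111]: 0111  = hex 7
Output column (row 0 .. row 31) = 11110111111101111111011111110111
Output column grouped in 4s = 1111 0111 1111 0111 1111 0111 1111 0111 = 0xF7F7F7F7
Convert to decimal digit by digit (value = value*16 + digit):
  F -> 15
  15*16 + 7 = 247
  247*16 + 15 (F) = 3967
  3967*16 + 7 = 63479
  63479*16 + 15 (F) = 1015679
  1015679*16 + 7 = 16250871
  16250871*16 + 15 (F) = 260013951
  260013951*16 + 7 = 4160223223
Decimal = 4160223223

4160223223


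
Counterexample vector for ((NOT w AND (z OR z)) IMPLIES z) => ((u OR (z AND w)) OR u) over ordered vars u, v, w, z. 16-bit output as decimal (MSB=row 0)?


F1 = ((NOT w AND (z OR z)) IMPLIES z)
F2 = ((u OR (z AND w)) OR u)
Counterexample to F1=>F2 is where F1=1 and F2=0.
Evaluate each row (bits = u,v,w,z, MSB first):
  row 0 [0000]: F1=1 F2=0 -> F1&~F2 -> 1
  row 1 [0001]: F1=1 F2=0 -> F1&~F2 -> 1
  row 2 [0010]: F1=1 F2=0 -> F1&~F2 -> 1
  row 3 [0011]: F1=1 F2=1 -> F1&~F2 -> 0
  row 4 [0100]: F1=1 F2=0 -> F1&~F2 -> 1
  row 5 [0101]: F1=1 F2=0 -> F1&~F2 -> 1
  row 6 [0110]: F1=1 F2=0 -> F1&~F2 -> 1
  row 7 [0111]: F1=1 F2=1 -> F1&~F2 -> 0
  row 8 [1000]: F1=1 F2=1 -> F1&~F2 -> 0
  row 9 [1001]: F1=1 F2=1 -> F1&~F2 -> 0
  row 10 [1010]: F1=1 F2=1 -> F1&~F2 -> 0
  row 11 [1011]: F1=1 F2=1 -> F1&~F2 -> 0
  row 12 [1100]: F1=1 F2=1 -> F1&~F2 -> 0
  row 13 [1101]: F1=1 F2=1 -> F1&~F2 -> 0
  row 14 [1110]: F1=1 F2=1 -> F1&~F2 -> 0
  row 15 [1111]: F1=1 F2=1 -> F1&~F2 -> 0
Full result column, 4 rows per line (u,v fixed per line; w,z runs 00..11 left to right):
  rows 0-3 [u,v=00]: 1110  = hex E
  rows 4-7 [u,v=01]: 1110  = hex E
  rows 8-11 [u,v=10]: 0000  = hex 0
  rows 12-15 [u,v=11]: 0000  = hex 0
Counterexample vector (row 0 .. row 15) = 1110111000000000
Output column grouped in 4s = 1110 1110 0000 0000 = 0xEE00
Convert to decimal digit by digit (value = value*16 + digit):
  E -> 14
  14*16 + 14 (E) = 238
  238*16 + 0 = 3808
  3808*16 + 0 = 60928
Decimal = 60928

60928


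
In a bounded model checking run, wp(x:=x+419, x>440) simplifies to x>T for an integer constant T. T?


Formula: wp(x:=E, P) = P[E/x] (substitute E for x in postcondition)
Step 1: Postcondition: x>440
Step 2: Substitute x+419 for x: x+419>440
Step 3: Solve for x: x > 440-419 = 21

21


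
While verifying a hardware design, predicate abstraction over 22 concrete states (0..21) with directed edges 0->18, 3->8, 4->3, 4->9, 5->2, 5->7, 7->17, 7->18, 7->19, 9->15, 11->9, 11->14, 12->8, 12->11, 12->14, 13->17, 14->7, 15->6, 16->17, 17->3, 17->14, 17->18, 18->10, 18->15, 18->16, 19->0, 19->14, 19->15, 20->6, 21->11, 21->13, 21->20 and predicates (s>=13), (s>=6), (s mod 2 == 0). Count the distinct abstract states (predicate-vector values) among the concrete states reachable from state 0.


BFS from 0:
Concrete reachable: {0, 3, 6, 7, 8, 10, 14, 15, 16, 17, 18, 19}
Abstract via predicates (s>=13), (s>=6), (s mod 2 == 0):
  (0,0,0) <- {3}
  (0,0,1) <- {0}
  (0,1,0) <- {7}
  (0,1,1) <- {6, 8, 10}
  (1,1,0) <- {15, 17, 19}
  (1,1,1) <- {14, 16, 18}
Distinct abstract states = 6

6


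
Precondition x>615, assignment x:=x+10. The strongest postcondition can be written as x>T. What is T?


Formula: sp(P, x:=E) = exists old_x. (x = E[old_x/x]) AND P[old_x/x] (old_x is the value of x before the assignment; eliminate old_x by solving x = E[old_x/x] for old_x)
Step 1: Precondition P: x>615, i.e. old_x > 615
Step 2: Assignment gives x = old_x + 10, so old_x = x - 10
Step 3: Substitute into P: x - 10 > 615
Step 4: Simplify: x > 615+10 = 625

625


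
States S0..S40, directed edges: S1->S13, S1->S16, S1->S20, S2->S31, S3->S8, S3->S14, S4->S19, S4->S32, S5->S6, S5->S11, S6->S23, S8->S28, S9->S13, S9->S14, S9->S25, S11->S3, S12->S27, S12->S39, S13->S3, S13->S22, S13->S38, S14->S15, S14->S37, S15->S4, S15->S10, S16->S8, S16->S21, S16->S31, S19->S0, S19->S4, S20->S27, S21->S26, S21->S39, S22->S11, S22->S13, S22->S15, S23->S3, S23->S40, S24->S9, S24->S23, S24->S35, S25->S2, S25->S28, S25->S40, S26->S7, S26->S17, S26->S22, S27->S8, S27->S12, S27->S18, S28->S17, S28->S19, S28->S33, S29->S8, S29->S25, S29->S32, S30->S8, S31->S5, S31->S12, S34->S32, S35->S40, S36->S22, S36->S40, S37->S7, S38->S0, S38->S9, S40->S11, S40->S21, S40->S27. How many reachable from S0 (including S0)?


BFS from S0:
  layer 0: {S0}
Reachable set: {S0}
Count = 1

1


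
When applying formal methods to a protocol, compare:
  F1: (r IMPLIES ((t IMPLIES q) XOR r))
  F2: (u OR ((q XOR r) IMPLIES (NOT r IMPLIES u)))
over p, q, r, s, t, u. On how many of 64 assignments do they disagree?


F1 = (r IMPLIES ((t IMPLIES q) XOR r))
F2 = (u OR ((q XOR r) IMPLIES (NOT r IMPLIES u)))
Evaluate both on each of 64 rows (bits = p,q,r,s,t,u):
  row 0 [000000]: F1=1 F2=1 -> 0
  row 1 [000001]: F1=1 F2=1 -> 0
  row 2 [000010]: F1=1 F2=1 -> 0
  row 3 [000011]: F1=1 F2=1 -> 0
  row 4 [000100]: F1=1 F2=1 -> 0
  (every remaining row is evaluated the same way; all 64 results are listed next)
Full result column, 8 rows per line (p,q,r fixed per line; s,t,u runs 000..111 left to right):
  rows 0-7 [p,q,r=000]: 00000000  (ones: 0)
  rows 8-15 [p,q,r=001]: 11001100  (ones: 4)
  rows 16-23 [p,q,r=010]: 10101010  (ones: 4)
  rows 24-31 [p,q,r=011]: 11111111  (ones: 8)
  rows 32-39 [p,q,r=100]: 00000000  (ones: 0)
  rows 40-47 [p,q,r=101]: 11001100  (ones: 4)
  rows 48-55 [p,q,r=110]: 10101010  (ones: 4)
  rows 56-63 [p,q,r=111]: 11111111  (ones: 8)
Disagreements = 0+4+4+8+0+4+4+8 = 32

32


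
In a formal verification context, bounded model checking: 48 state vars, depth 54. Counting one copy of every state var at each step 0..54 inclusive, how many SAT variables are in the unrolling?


BMC unrolls to depth k, creating one copy of each state var for steps 0..k.
Step count = 54 + 1 = 55 (steps 0 through 54)
Vars per step = 48
Total = 48 * 55 = 2640

2640


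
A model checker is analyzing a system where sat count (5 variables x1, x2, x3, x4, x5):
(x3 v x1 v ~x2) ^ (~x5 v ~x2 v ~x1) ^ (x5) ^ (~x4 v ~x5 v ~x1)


CNF with 4 clauses over 5 vars (32 assignments).
An assignment satisfies CNF iff every clause has >=1 true literal.
Check each row (bits = x1,x2,x3,x4,x5; clause T/F shown):
  row 0 [00000]: clauses=TTFT -> 0
  row 1 [00001]: clauses=TTTT -> 1
  row 2 [00010]: clauses=TTFT -> 0
  row 3 [00011]: clauses=TTTT -> 1
  row 4 [00100]: clauses=TTFT -> 0
  row 5 [00101]: clauses=TTTT -> 1
  row 6 [00110]: clauses=TTFT -> 0
  row 7 [00111]: clauses=TTTT -> 1
  row 8 [01000]: clauses=FTFT -> 0
  row 9 [01001]: clauses=FTTT -> 0
  row 10 [01010]: clauses=FTFT -> 0
  row 11 [01011]: clauses=FTTT -> 0
  row 12 [01100]: clauses=TTFT -> 0
  row 13 [01101]: clauses=TTTT -> 1
  row 14 [01110]: clauses=TTFT -> 0
  row 15 [01111]: clauses=TTTT -> 1
  row 16 [10000]: clauses=TTFT -> 0
  row 17 [10001]: clauses=TTTT -> 1
  row 18 [10010]: clauses=TTFT -> 0
  row 19 [10011]: clauses=TTTF -> 0
  row 20 [10100]: clauses=TTFT -> 0
  row 21 [10101]: clauses=TTTT -> 1
  row 22 [10110]: clauses=TTFT -> 0
  row 23 [10111]: clauses=TTTF -> 0
  row 24 [11000]: clauses=TTFT -> 0
  row 25 [11001]: clauses=TFTT -> 0
  row 26 [11010]: clauses=TTFT -> 0
  row 27 [11011]: clauses=TFTF -> 0
  row 28 [11100]: clauses=TTFT -> 0
  row 29 [11101]: clauses=TFTT -> 0
  row 30 [11110]: clauses=TTFT -> 0
  row 31 [11111]: clauses=TFTF -> 0
Full result column, 8 rows per line (x1,x2 fixed per line; x3,x4,x5 runs 000..111 left to right):
  rows 0-7 [x1,x2=00]: 01010101  (ones: 4)
  rows 8-15 [x1,x2=01]: 00000101  (ones: 2)
  rows 16-23 [x1,x2=10]: 01000100  (ones: 2)
  rows 24-31 [x1,x2=11]: 00000000  (ones: 0)
Satisfying assignments = 4+2+2+0 = 8

8


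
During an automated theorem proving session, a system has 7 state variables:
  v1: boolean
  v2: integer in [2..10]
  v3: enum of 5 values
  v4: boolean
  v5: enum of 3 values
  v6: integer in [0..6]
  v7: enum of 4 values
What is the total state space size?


State space = product of domain sizes of all variables.
Domain sizes:
  v1 (boolean): 2
  v2 (integer in [2..10]): 9
  v3 (enum of 5 values): 5
  v4 (boolean): 2
  v5 (enum of 3 values): 3
  v6 (integer in [0..6]): 7
  v7 (enum of 4 values): 4
Product = 2 * 9 * 5 * 2 * 3 * 7 * 4 = 15120

15120


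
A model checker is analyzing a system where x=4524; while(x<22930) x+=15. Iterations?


Step 1: x goes from 4524 toward 22930 by 15; the body runs while x<22930, so iterations = ceil((bound-start)/step)
Step 2: Distance=18406
Step 3: ceil(18406/15)=1228

1228


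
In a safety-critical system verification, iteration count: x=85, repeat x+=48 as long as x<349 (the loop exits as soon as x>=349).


Step 1: x goes from 85 toward 349 by 48; the body runs while x<349, so iterations = ceil((bound-start)/step)
Step 2: Distance=264
Step 3: ceil(264/48)=6

6


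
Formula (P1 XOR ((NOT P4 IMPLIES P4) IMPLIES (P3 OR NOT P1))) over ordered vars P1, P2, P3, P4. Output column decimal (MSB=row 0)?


Formula: (P1 XOR ((NOT P4 IMPLIES P4) IMPLIES (P3 OR NOT P1))) over P1, P2, P3, P4 (16 rows)
Evaluate each row (bits = P1,P2,P3,P4, MSB first):
  row 0 [0000]: (0 XOR ((NOT 0 IMPLIES 0) IMPLIES (0 OR NOT 0))) -> 1
  row 1 [0001]: (0 XOR ((NOT 1 IMPLIES 1) IMPLIES (0 OR NOT 0))) -> 1
  row 2 [0010]: (0 XOR ((NOT 0 IMPLIES 0) IMPLIES (1 OR NOT 0))) -> 1
  row 3 [0011]: (0 XOR ((NOT 1 IMPLIES 1) IMPLIES (1 OR NOT 0))) -> 1
  row 4 [0100]: (0 XOR ((NOT 0 IMPLIES 0) IMPLIES (0 OR NOT 0))) -> 1
  row 5 [0101]: (0 XOR ((NOT 1 IMPLIES 1) IMPLIES (0 OR NOT 0))) -> 1
  row 6 [0110]: (0 XOR ((NOT 0 IMPLIES 0) IMPLIES (1 OR NOT 0))) -> 1
  row 7 [0111]: (0 XOR ((NOT 1 IMPLIES 1) IMPLIES (1 OR NOT 0))) -> 1
  row 8 [1000]: (1 XOR ((NOT 0 IMPLIES 0) IMPLIES (0 OR NOT 1))) -> 0
  row 9 [1001]: (1 XOR ((NOT 1 IMPLIES 1) IMPLIES (0 OR NOT 1))) -> 1
  row 10 [1010]: (1 XOR ((NOT 0 IMPLIES 0) IMPLIES (1 OR NOT 1))) -> 0
  row 11 [1011]: (1 XOR ((NOT 1 IMPLIES 1) IMPLIES (1 OR NOT 1))) -> 0
  row 12 [1100]: (1 XOR ((NOT 0 IMPLIES 0) IMPLIES (0 OR NOT 1))) -> 0
  row 13 [1101]: (1 XOR ((NOT 1 IMPLIES 1) IMPLIES (0 OR NOT 1))) -> 1
  row 14 [1110]: (1 XOR ((NOT 0 IMPLIES 0) IMPLIES (1 OR NOT 1))) -> 0
  row 15 [1111]: (1 XOR ((NOT 1 IMPLIES 1) IMPLIES (1 OR NOT 1))) -> 0
Full result column, 4 rows per line (P1,P2 fixed per line; P3,P4 runs 00..11 left to right):
  rows 0-3 [P1,P2=00]: 1111  = hex F
  rows 4-7 [P1,P2=01]: 1111  = hex F
  rows 8-11 [P1,P2=10]: 0100  = hex 4
  rows 12-15 [P1,P2=11]: 0100  = hex 4
Output column (row 0 .. row 15) = 1111111101000100
Output column grouped in 4s = 1111 1111 0100 0100 = 0xFF44
Convert to decimal digit by digit (value = value*16 + digit):
  F -> 15
  15*16 + 15 (F) = 255
  255*16 + 4 = 4084
  4084*16 + 4 = 65348
Decimal = 65348

65348


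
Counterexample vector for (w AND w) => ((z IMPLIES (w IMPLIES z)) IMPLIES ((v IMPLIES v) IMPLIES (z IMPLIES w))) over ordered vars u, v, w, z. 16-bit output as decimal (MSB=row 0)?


F1 = (w AND w)
F2 = ((z IMPLIES (w IMPLIES z)) IMPLIES ((v IMPLIES v) IMPLIES (z IMPLIES w)))
Counterexample to F1=>F2 is where F1=1 and F2=0.
Evaluate each row (bits = u,v,w,z, MSB first):
  row 0 [0000]: F1=0 F2=1 -> F1&~F2 -> 0
  row 1 [0001]: F1=0 F2=0 -> F1&~F2 -> 0
  row 2 [0010]: F1=1 F2=1 -> F1&~F2 -> 0
  row 3 [0011]: F1=1 F2=1 -> F1&~F2 -> 0
  row 4 [0100]: F1=0 F2=1 -> F1&~F2 -> 0
  row 5 [0101]: F1=0 F2=0 -> F1&~F2 -> 0
  row 6 [0110]: F1=1 F2=1 -> F1&~F2 -> 0
  row 7 [0111]: F1=1 F2=1 -> F1&~F2 -> 0
  row 8 [1000]: F1=0 F2=1 -> F1&~F2 -> 0
  row 9 [1001]: F1=0 F2=0 -> F1&~F2 -> 0
  row 10 [1010]: F1=1 F2=1 -> F1&~F2 -> 0
  row 11 [1011]: F1=1 F2=1 -> F1&~F2 -> 0
  row 12 [1100]: F1=0 F2=1 -> F1&~F2 -> 0
  row 13 [1101]: F1=0 F2=0 -> F1&~F2 -> 0
  row 14 [1110]: F1=1 F2=1 -> F1&~F2 -> 0
  row 15 [1111]: F1=1 F2=1 -> F1&~F2 -> 0
Full result column, 4 rows per line (u,v fixed per line; w,z runs 00..11 left to right):
  rows 0-3 [u,v=00]: 0000  = hex 0
  rows 4-7 [u,v=01]: 0000  = hex 0
  rows 8-11 [u,v=10]: 0000  = hex 0
  rows 12-15 [u,v=11]: 0000  = hex 0
Counterexample vector (row 0 .. row 15) = 0000000000000000
Output column grouped in 4s = 0000 0000 0000 0000 = 0x0000
Convert to decimal digit by digit (value = value*16 + digit):
  0 -> 0
  0*16 + 0 = 0
  0*16 + 0 = 0
  0*16 + 0 = 0
Decimal = 0

0


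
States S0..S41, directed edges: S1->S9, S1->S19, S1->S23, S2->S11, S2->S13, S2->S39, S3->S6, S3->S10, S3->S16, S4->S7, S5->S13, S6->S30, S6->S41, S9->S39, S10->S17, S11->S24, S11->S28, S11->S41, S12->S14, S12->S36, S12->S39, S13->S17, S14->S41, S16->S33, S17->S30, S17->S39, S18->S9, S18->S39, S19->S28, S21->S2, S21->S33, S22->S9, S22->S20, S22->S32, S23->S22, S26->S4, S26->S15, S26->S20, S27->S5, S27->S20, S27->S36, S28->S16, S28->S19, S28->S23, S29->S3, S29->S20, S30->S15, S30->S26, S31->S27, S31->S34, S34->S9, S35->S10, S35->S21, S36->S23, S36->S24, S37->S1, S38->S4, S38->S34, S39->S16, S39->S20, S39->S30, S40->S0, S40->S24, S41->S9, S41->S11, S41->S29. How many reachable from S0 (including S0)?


BFS from S0:
  layer 0: {S0}
Reachable set: {S0}
Count = 1

1


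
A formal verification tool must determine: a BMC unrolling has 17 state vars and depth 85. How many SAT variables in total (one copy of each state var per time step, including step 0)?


BMC unrolls to depth k, creating one copy of each state var for steps 0..k.
Step count = 85 + 1 = 86 (steps 0 through 85)
Vars per step = 17
Total = 17 * 86 = 1462

1462


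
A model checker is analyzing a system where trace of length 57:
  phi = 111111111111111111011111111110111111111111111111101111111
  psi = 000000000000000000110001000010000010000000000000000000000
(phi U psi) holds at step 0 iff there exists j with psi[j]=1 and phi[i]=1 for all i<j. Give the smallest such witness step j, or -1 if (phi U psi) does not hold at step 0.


(phi U psi) at 0: need smallest j with psi[j]=1 and phi[i]=1 for all i in [0,j).
Scan from step 0:
  step 0: phi=1, psi=0 -> continue
  step 1: phi=1, psi=0 -> continue
  step 2: phi=1, psi=0 -> continue
  step 3: phi=1, psi=0 -> continue
  step 18: psi=1 and phi held for [0,18) -> witness found
Witness step = 18

18


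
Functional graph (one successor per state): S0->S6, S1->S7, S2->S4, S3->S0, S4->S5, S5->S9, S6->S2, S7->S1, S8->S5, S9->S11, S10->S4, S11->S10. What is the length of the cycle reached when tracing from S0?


Trace from S0 until a state repeats:
  S0 -> S6 -> S2 -> S4 -> S5 -> S9 -> S11 -> S10 -> S4
S4 first seen at step 3, revisited at step 8.
Cycle length = 8 - 3 = 5

5


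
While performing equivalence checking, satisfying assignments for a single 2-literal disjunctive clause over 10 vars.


Step 1: Total=2^10=1024
Step 2: Unsat when all 2 false: 2^8=256
Step 3: Sat=1024-256=768

768


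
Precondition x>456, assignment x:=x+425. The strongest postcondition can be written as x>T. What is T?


Formula: sp(P, x:=E) = exists old_x. (x = E[old_x/x]) AND P[old_x/x] (old_x is the value of x before the assignment; eliminate old_x by solving x = E[old_x/x] for old_x)
Step 1: Precondition P: x>456, i.e. old_x > 456
Step 2: Assignment gives x = old_x + 425, so old_x = x - 425
Step 3: Substitute into P: x - 425 > 456
Step 4: Simplify: x > 456+425 = 881

881
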